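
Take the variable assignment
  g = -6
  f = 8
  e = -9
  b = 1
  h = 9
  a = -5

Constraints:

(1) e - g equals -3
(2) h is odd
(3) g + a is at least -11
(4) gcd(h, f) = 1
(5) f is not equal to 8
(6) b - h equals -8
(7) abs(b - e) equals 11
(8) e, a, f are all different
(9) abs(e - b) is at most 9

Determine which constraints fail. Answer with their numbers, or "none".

No — constraints 5, 7, 9 are not satisfied.

(1) e - g = -9 - (-6) = -3 — holds.
(2) h = 9 is odd — holds.
(3) g + a = -6 + (-5) = -11; -11 ≥ -11 — holds.
(4) gcd(9, 8) = 1 — holds.
(5) f = 8, but 8 is required to differ — fails.
(6) b - h = 1 - 9 = -8 — holds.
(7) abs(1 - (-9)) = 10, not 11 — fails.
(8) values -9, -5, 8 are pairwise distinct — holds.
(9) abs(-9 - 1) = 10; 10 > 9, exceeds bound 9 — fails.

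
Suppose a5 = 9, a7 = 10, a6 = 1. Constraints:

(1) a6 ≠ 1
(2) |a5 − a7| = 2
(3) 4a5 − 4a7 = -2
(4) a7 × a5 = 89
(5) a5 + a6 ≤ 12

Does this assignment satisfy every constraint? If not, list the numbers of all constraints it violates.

The assignment fails constraints 1, 2, 3, 4.

(1) a6 = 1, but 1 is required to differ  false
(2) |9 − 10| = 1, not 2  false
(3) 4a5 − 4a7 = 4(9) − 4(10) = -4, not -2  false
(4) a7 × a5 = 10 × 9 = 90, not 89  false
(5) a5 + a6 = 9 + 1 = 10; 10 ≤ 12  true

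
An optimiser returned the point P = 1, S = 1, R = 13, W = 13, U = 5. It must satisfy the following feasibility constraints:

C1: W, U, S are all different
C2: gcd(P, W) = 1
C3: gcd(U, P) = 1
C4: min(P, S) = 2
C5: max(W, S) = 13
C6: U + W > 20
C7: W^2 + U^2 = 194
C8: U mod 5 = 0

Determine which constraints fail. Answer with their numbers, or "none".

The assignment fails constraints 4 and 6.

C1: values 13, 5, 1 are pairwise distinct  holds
C2: gcd(1, 13) = 1  holds
C3: gcd(5, 1) = 1  holds
C4: min(1, 1) = 1, not 2  fails
C5: max(13, 1) = 13  holds
C6: U + W = 5 + 13 = 18; 18 ≤ 20, bound 20 not met  fails
C7: W^2 + U^2 = 13^2 + 5^2 = 169 + 25 = 194  holds
C8: 5 mod 5 = 0  holds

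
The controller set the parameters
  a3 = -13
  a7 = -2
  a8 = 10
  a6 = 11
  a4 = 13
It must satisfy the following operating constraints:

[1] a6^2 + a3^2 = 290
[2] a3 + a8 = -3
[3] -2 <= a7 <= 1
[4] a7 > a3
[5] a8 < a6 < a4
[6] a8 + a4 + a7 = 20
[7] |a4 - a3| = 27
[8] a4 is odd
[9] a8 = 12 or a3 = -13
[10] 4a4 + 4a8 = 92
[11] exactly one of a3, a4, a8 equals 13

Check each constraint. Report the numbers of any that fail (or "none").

[1] a6^2 + a3^2 = 11^2 + (-13)^2 = 121 + 169 = 290  ✔
[2] a3 + a8 = -13 + 10 = -3  ✔
[3] a7 = -2 lies in [-2, 1]  ✔
[4] a7 = -2, a3 = -13; -2 > -13  ✔
[5] values 10 < 11 < 13  ✔
[6] a8 + a4 + a7 = 10 + 13 + (-2) = 21, not 20  ✘
[7] |13 - (-13)| = 26, not 27  ✘
[8] a4 = 13 is odd  ✔
[9] a8 = 10 ≠ 12, but a3 = -13 = -13 (second disjunct)  ✔
[10] 4a4 + 4a8 = 4(13) + 4(10) = 92  ✔
[11] a3=-13, a4=13, a8=10; 1 of them equals 13  ✔

Constraints 6 and 7 do not hold.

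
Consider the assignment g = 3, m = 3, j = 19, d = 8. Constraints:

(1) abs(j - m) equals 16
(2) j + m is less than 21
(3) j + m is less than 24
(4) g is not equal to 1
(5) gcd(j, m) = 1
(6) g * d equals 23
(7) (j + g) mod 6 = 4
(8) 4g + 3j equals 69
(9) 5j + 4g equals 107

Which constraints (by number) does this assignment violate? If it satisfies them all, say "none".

The assignment fails constraints 2 and 6.

(1) abs(19 - 3) = 16  yes
(2) j + m = 19 + 3 = 22; 22 ≥ 21, bound 21 not met  no
(3) j + m = 19 + 3 = 22; 22 < 24  yes
(4) g = 3, and 3 ≠ 1  yes
(5) gcd(19, 3) = 1  yes
(6) g * d = 3 * 8 = 24, not 23  no
(7) j + g = 22; 22 mod 6 = 4  yes
(8) 4g + 3j = 4(3) + 3(19) = 69  yes
(9) 5j + 4g = 5(19) + 4(3) = 107  yes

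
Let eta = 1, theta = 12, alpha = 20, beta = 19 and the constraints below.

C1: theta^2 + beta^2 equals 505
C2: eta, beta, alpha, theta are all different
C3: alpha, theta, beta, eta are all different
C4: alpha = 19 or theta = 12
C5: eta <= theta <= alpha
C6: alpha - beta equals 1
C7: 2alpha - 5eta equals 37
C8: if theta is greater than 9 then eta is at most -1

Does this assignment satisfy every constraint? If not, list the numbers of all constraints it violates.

C1: theta^2 + beta^2 = 12^2 + 19^2 = 144 + 361 = 505  yes
C2: values 1, 19, 20, 12 are pairwise distinct  yes
C3: values 20, 12, 19, 1 are pairwise distinct  yes
C4: alpha = 20 ≠ 19, but theta = 12 = 12 (second disjunct)  yes
C5: values 1 <= 12 <= 20  yes
C6: alpha - beta = 20 - 19 = 1  yes
C7: 2alpha - 5eta = 2(20) - 5(1) = 35, not 37  no
C8: theta = 12 > 9, so we need eta ≤ -1; but eta = 1 > -1  no

The assignment fails constraints 7, 8.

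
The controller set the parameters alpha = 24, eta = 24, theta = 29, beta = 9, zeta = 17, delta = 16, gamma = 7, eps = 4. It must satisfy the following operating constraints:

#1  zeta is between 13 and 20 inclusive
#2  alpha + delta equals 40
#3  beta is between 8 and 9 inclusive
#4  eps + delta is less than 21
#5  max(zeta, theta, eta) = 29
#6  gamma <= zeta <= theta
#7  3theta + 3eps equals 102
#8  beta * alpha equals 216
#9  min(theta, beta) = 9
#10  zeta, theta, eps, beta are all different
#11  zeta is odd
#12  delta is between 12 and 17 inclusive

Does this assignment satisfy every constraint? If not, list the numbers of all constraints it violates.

The assignment fails constraint 7.

#1 zeta = 17 lies in [13, 20]  true
#2 alpha + delta = 24 + 16 = 40  true
#3 beta = 9 lies in [8, 9]  true
#4 eps + delta = 4 + 16 = 20; 20 < 21  true
#5 max(17, 29, 24) = 29  true
#6 values 7 <= 17 <= 29  true
#7 3theta + 3eps = 3(29) + 3(4) = 99, not 102  false
#8 beta * alpha = 9 * 24 = 216  true
#9 min(29, 9) = 9  true
#10 values 17, 29, 4, 9 are pairwise distinct  true
#11 zeta = 17 is odd  true
#12 delta = 16 lies in [12, 17]  true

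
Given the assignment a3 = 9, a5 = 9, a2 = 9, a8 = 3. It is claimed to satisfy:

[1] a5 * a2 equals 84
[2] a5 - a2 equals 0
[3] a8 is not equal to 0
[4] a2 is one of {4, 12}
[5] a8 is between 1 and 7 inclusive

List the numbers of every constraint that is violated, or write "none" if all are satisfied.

No — constraints 1, 4 are not satisfied.

[1] a5 * a2 = 9 * 9 = 81, not 84 — fails.
[2] a5 - a2 = 9 - 9 = 0 — holds.
[3] a8 = 3, and 3 ≠ 0 — holds.
[4] a2 = 9 is not in {4, 12} — fails.
[5] a8 = 3 lies in [1, 7] — holds.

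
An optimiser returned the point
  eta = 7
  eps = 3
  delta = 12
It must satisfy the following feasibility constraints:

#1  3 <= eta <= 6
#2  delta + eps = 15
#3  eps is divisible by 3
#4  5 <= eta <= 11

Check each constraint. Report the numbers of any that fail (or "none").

#1 eta = 7 is outside [3, 6] — does not hold.
#2 delta + eps = 12 + 3 = 15 — holds.
#3 3 / 3 = 1, so 3 divides 3 — holds.
#4 eta = 7 lies in [5, 11] — holds.

No — constraint 1 is not satisfied.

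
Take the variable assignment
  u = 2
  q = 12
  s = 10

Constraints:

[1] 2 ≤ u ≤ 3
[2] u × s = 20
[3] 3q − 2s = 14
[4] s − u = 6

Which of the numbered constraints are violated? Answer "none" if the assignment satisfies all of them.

[1] u = 2 lies in [2, 3]  OK
[2] u × s = 2 × 10 = 20  OK
[3] 3q − 2s = 3(12) − 2(10) = 16, not 14  FAIL
[4] s − u = 10 − 2 = 8, not 6  FAIL

Violated: 3 and 4.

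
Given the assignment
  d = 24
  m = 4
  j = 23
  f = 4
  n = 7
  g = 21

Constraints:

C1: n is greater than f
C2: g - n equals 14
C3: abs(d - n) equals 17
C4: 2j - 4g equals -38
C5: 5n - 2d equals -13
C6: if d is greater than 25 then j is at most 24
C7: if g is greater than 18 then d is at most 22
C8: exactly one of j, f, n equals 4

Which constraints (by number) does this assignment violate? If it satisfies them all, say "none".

Constraint 7 is violated.

C1: n = 7, f = 4; 7 > 4  ✓
C2: g - n = 21 - 7 = 14  ✓
C3: abs(24 - 7) = 17  ✓
C4: 2j - 4g = 2(23) - 4(21) = -38  ✓
C5: 5n - 2d = 5(7) - 2(24) = -13  ✓
C6: d = 24, not > 25; antecedent false, conditional vacuously true  ✓
C7: g = 21 > 18, so we need d ≤ 22; but d = 24 > 22  ✗
C8: j=23, f=4, n=7; 1 of them equals 4  ✓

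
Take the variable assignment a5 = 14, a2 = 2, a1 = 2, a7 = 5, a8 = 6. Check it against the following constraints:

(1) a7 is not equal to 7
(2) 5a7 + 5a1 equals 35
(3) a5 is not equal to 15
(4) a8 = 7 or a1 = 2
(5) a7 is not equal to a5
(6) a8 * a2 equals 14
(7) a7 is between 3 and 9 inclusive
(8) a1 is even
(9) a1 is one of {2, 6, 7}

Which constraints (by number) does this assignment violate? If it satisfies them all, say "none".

(1) a7 = 5, and 5 ≠ 7  true
(2) 5a7 + 5a1 = 5(5) + 5(2) = 35  true
(3) a5 = 14, and 14 ≠ 15  true
(4) a8 = 6 ≠ 7, but a1 = 2 = 2 (second disjunct)  true
(5) a7 = 5, a5 = 14; distinct  true
(6) a8 * a2 = 6 * 2 = 12, not 14  false
(7) a7 = 5 lies in [3, 9]  true
(8) a1 = 2 is even  true
(9) a1 = 2 is in {2, 6, 7}  true

Constraint 6 does not hold.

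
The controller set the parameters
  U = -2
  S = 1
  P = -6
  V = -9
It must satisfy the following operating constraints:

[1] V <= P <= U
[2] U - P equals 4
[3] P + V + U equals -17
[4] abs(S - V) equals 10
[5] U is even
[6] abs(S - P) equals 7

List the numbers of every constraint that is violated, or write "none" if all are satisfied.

All constraints are satisfied.

[1] values -9 <= -6 <= -2 — holds.
[2] U - P = -2 - (-6) = 4 — holds.
[3] P + V + U = -6 + (-9) + (-2) = -17 — holds.
[4] abs(1 - (-9)) = 10 — holds.
[5] U = -2 is even — holds.
[6] abs(1 - (-6)) = 7 — holds.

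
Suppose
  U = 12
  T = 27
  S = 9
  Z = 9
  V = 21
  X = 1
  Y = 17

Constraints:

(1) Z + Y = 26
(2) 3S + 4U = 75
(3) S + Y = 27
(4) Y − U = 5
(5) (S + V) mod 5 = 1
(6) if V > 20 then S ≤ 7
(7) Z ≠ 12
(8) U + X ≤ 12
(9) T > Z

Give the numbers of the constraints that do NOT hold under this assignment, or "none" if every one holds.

(1) Z + Y = 9 + 17 = 26 — holds.
(2) 3S + 4U = 3(9) + 4(12) = 75 — holds.
(3) S + Y = 9 + 17 = 26, not 27 — fails.
(4) Y − U = 17 − 12 = 5 — holds.
(5) S + V = 30; 30 mod 5 = 0, not 1 — fails.
(6) V = 21 > 20, so we need S ≤ 7; but S = 9 > 7 — fails.
(7) Z = 9, and 9 ≠ 12 — holds.
(8) U + X = 12 + 1 = 13; 13 > 12, bound 12 not met — fails.
(9) T = 27, Z = 9; 27 > 9 — holds.

Constraints 3, 5, 6, and 8 do not hold.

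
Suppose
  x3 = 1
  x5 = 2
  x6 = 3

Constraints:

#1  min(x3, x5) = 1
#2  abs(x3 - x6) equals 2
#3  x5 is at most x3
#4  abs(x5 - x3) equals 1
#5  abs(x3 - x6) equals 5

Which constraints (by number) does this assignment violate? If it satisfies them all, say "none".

The assignment fails constraints 3 and 5.

#1 min(1, 2) = 1  true
#2 abs(1 - 3) = 2  true
#3 x5 = 2, x3 = 1; 2 > 1 (want ≤)  false
#4 abs(2 - 1) = 1  true
#5 abs(1 - 3) = 2, not 5  false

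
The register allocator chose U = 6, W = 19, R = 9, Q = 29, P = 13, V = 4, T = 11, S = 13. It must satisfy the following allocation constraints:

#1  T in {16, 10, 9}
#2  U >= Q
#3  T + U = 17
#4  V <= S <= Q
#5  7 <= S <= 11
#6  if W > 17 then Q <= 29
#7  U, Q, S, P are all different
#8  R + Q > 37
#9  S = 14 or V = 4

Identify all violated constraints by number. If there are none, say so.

Constraints 1, 2, 5, and 7 do not hold.

#1 T = 11 is not in {16, 10, 9} — does not hold.
#2 U = 6, Q = 29; 6 < 29 (want ≥) — does not hold.
#3 T + U = 11 + 6 = 17 — holds.
#4 values 4 <= 13 <= 29 — holds.
#5 S = 13 is outside [7, 11] — does not hold.
#6 W = 19 > 17, so we need Q ≤ 29; Q = 29 ≤ 29 — holds.
#7 S = P = 13, not all different — does not hold.
#8 R + Q = 9 + 29 = 38; 38 > 37 — holds.
#9 S = 13 ≠ 14, but V = 4 = 4 (second disjunct) — holds.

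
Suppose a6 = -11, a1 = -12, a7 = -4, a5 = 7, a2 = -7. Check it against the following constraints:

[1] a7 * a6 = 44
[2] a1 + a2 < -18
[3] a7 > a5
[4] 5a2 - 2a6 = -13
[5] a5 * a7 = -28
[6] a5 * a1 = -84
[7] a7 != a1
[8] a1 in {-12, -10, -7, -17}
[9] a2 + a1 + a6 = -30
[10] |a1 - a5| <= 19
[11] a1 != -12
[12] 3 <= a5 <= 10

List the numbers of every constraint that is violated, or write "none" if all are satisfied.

[1] a7 * a6 = -4 * (-11) = 44 — holds.
[2] a1 + a2 = -12 + (-7) = -19; -19 < -18 — holds.
[3] a7 = -4, a5 = 7; -4 ≤ 7 (want >) — fails.
[4] 5a2 - 2a6 = 5(-7) - 2(-11) = -13 — holds.
[5] a5 * a7 = 7 * (-4) = -28 — holds.
[6] a5 * a1 = 7 * (-12) = -84 — holds.
[7] a7 = -4, a1 = -12; distinct — holds.
[8] a1 = -12 is in {-12, -10, -7, -17} — holds.
[9] a2 + a1 + a6 = -7 + (-12) + (-11) = -30 — holds.
[10] |-12 - 7| = 19; 19 ≤ 19 — holds.
[11] a1 = -12, but -12 is required to differ — fails.
[12] a5 = 7 lies in [3, 10] — holds.

Violated: 3 and 11.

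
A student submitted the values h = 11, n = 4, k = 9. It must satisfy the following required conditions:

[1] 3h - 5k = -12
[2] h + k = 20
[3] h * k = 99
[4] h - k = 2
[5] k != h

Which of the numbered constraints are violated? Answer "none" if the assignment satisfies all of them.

[1] 3h - 5k = 3(11) - 5(9) = -12  yes
[2] h + k = 11 + 9 = 20  yes
[3] h * k = 11 * 9 = 99  yes
[4] h - k = 11 - 9 = 2  yes
[5] k = 9, h = 11; distinct  yes

None — every constraint holds.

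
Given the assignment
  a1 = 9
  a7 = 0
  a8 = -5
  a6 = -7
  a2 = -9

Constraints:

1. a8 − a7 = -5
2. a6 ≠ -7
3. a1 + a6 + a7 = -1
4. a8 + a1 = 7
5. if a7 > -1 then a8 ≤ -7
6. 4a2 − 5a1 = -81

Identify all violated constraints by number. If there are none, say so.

1. a8 − a7 = -5 − 0 = -5 — satisfied.
2. a6 = -7, but -7 is required to differ — violated.
3. a1 + a6 + a7 = 9 + (-7) + 0 = 2, not -1 — violated.
4. a8 + a1 = -5 + 9 = 4, not 7 — violated.
5. a7 = 0 > -1, so we need a8 ≤ -7; but a8 = -5 > -7 — violated.
6. 4a2 − 5a1 = 4(-9) − 5(9) = -81 — satisfied.

Violated: 2, 3, 4, and 5.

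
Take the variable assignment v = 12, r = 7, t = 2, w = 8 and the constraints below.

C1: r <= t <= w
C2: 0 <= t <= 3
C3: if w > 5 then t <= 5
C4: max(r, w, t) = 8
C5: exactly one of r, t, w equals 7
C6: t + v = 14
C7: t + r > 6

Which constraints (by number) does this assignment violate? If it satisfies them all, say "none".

Violated: 1.

C1: values 7, 2, 8; r = 7 is not <= t = 2  FAIL
C2: t = 2 lies in [0, 3]  OK
C3: w = 8 > 5, so we need t ≤ 5; t = 2 ≤ 5  OK
C4: max(7, 8, 2) = 8  OK
C5: r=7, t=2, w=8; 1 of them equals 7  OK
C6: t + v = 2 + 12 = 14  OK
C7: t + r = 2 + 7 = 9; 9 > 6  OK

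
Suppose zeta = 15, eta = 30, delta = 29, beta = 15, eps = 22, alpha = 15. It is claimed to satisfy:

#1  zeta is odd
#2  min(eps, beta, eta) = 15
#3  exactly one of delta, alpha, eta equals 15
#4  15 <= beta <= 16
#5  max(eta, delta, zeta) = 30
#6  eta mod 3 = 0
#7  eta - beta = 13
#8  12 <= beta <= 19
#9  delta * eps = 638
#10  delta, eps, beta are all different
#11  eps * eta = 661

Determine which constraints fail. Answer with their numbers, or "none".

Constraints 7 and 11 are violated.

#1 zeta = 15 is odd — holds.
#2 min(22, 15, 30) = 15 — holds.
#3 delta=29, alpha=15, eta=30; 1 of them equals 15 — holds.
#4 beta = 15 lies in [15, 16] — holds.
#5 max(30, 29, 15) = 30 — holds.
#6 30 mod 3 = 0 — holds.
#7 eta - beta = 30 - 15 = 15, not 13 — fails.
#8 beta = 15 lies in [12, 19] — holds.
#9 delta * eps = 29 * 22 = 638 — holds.
#10 values 29, 22, 15 are pairwise distinct — holds.
#11 eps * eta = 22 * 30 = 660, not 661 — fails.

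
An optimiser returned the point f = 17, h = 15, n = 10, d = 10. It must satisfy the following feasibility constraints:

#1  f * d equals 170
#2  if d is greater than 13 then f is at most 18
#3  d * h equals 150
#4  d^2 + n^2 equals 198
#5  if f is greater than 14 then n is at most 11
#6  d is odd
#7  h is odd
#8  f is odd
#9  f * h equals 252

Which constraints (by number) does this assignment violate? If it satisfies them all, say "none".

Constraints 4, 6, 9 do not hold.

#1 f * d = 17 * 10 = 170 — holds.
#2 d = 10, not > 13; antecedent false, conditional vacuously true — holds.
#3 d * h = 10 * 15 = 150 — holds.
#4 d^2 + n^2 = 10^2 + 10^2 = 100 + 100 = 200, not 198 — does not hold.
#5 f = 17 > 14, so we need n ≤ 11; n = 10 ≤ 11 — holds.
#6 d = 10 is even — does not hold.
#7 h = 15 is odd — holds.
#8 f = 17 is odd — holds.
#9 f * h = 17 * 15 = 255, not 252 — does not hold.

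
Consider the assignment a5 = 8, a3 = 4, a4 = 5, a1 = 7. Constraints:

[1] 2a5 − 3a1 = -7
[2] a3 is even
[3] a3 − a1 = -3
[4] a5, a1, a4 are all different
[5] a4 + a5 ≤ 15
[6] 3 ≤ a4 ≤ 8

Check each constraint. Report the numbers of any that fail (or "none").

Constraint 1 does not hold.

[1] 2a5 − 3a1 = 2(8) − 3(7) = -5, not -7  ✘
[2] a3 = 4 is even  ✔
[3] a3 − a1 = 4 − 7 = -3  ✔
[4] values 8, 7, 5 are pairwise distinct  ✔
[5] a4 + a5 = 5 + 8 = 13; 13 ≤ 15  ✔
[6] a4 = 5 lies in [3, 8]  ✔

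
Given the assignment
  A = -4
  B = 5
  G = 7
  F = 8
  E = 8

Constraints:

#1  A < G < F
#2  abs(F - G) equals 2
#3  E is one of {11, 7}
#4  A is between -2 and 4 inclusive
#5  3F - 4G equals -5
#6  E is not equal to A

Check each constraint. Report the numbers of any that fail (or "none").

Violated: 2, 3, 4, and 5.

#1 values -4 < 7 < 8  yes
#2 abs(8 - 7) = 1, not 2  no
#3 E = 8 is not in {11, 7}  no
#4 A = -4 is outside [-2, 4]  no
#5 3F - 4G = 3(8) - 4(7) = -4, not -5  no
#6 E = 8, A = -4; distinct  yes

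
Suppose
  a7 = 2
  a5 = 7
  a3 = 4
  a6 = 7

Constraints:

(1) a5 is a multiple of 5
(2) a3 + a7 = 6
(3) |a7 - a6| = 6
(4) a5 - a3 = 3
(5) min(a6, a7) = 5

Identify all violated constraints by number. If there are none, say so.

(1) 7 = 5*1 + 2, so 5 does not divide 7 — violated.
(2) a3 + a7 = 4 + 2 = 6 — OK.
(3) |2 - 7| = 5, not 6 — violated.
(4) a5 - a3 = 7 - 4 = 3 — OK.
(5) min(7, 2) = 2, not 5 — violated.

Constraints 1, 3, and 5 are violated.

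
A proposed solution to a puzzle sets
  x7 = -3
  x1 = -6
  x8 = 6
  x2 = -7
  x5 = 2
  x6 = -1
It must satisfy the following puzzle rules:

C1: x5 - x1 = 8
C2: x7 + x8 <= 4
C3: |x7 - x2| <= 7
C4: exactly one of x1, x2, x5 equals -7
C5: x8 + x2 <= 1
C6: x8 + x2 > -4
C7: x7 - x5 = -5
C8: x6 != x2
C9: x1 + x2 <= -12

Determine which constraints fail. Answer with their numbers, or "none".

C1: x5 - x1 = 2 - (-6) = 8 — OK.
C2: x7 + x8 = -3 + 6 = 3; 3 ≤ 4 — OK.
C3: |-3 - (-7)| = 4; 4 ≤ 7 — OK.
C4: x1=-6, x2=-7, x5=2; 1 of them equals -7 — OK.
C5: x8 + x2 = 6 + (-7) = -1; -1 ≤ 1 — OK.
C6: x8 + x2 = 6 + (-7) = -1; -1 > -4 — OK.
C7: x7 - x5 = -3 - 2 = -5 — OK.
C8: x6 = -1, x2 = -7; distinct — OK.
C9: x1 + x2 = -6 + (-7) = -13; -13 ≤ -12 — OK.

All constraints are satisfied.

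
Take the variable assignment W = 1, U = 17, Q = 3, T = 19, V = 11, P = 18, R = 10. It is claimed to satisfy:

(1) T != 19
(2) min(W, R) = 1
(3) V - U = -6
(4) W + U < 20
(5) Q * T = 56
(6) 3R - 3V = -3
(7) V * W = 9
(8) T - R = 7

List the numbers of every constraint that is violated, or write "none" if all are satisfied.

Violated: 1, 5, 7, 8.

(1) T = 19, but 19 is required to differ  ✘
(2) min(1, 10) = 1  ✔
(3) V - U = 11 - 17 = -6  ✔
(4) W + U = 1 + 17 = 18; 18 < 20  ✔
(5) Q * T = 3 * 19 = 57, not 56  ✘
(6) 3R - 3V = 3(10) - 3(11) = -3  ✔
(7) V * W = 11 * 1 = 11, not 9  ✘
(8) T - R = 19 - 10 = 9, not 7  ✘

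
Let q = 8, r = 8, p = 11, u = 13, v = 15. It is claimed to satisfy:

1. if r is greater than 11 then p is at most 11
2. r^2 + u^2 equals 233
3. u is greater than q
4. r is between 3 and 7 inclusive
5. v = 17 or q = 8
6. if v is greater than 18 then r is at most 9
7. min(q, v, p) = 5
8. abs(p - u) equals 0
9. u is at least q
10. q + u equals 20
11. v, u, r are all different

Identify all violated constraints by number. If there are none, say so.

Constraints 4, 7, 8, and 10 are violated.

1. r = 8, not > 11; antecedent false, conditional vacuously true — satisfied.
2. r^2 + u^2 = 8^2 + 13^2 = 64 + 169 = 233 — satisfied.
3. u = 13, q = 8; 13 > 8 — satisfied.
4. r = 8 is outside [3, 7] — violated.
5. v = 15 ≠ 17, but q = 8 = 8 (second disjunct) — satisfied.
6. v = 15, not > 18; antecedent false, conditional vacuously true — satisfied.
7. min(8, 15, 11) = 8, not 5 — violated.
8. abs(11 - 13) = 2, not 0 — violated.
9. u = 13, q = 8; 13 ≥ 8 — satisfied.
10. q + u = 8 + 13 = 21, not 20 — violated.
11. values 15, 13, 8 are pairwise distinct — satisfied.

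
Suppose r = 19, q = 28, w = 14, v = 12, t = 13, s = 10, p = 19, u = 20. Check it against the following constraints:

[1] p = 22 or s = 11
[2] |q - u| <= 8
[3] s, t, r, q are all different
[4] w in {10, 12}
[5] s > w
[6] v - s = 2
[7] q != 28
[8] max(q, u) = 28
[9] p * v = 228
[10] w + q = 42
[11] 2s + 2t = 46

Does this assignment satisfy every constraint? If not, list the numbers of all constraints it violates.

Constraints 1, 4, 5, 7 are violated.

[1] p = 19 ≠ 22 and s = 10 ≠ 11; both disjuncts false  false
[2] |28 - 20| = 8; 8 ≤ 8  true
[3] values 10, 13, 19, 28 are pairwise distinct  true
[4] w = 14 is not in {10, 12}  false
[5] s = 10, w = 14; 10 ≤ 14 (want >)  false
[6] v - s = 12 - 10 = 2  true
[7] q = 28, but 28 is required to differ  false
[8] max(28, 20) = 28  true
[9] p * v = 19 * 12 = 228  true
[10] w + q = 14 + 28 = 42  true
[11] 2s + 2t = 2(10) + 2(13) = 46  true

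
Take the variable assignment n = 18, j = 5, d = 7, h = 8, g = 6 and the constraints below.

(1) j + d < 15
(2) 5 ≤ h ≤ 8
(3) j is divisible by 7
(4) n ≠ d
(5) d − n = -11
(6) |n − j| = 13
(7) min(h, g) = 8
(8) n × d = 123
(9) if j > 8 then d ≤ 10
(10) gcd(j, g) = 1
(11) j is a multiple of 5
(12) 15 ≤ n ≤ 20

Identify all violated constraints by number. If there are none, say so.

The assignment fails constraints 3, 7, 8.

(1) j + d = 5 + 7 = 12; 12 < 15 — holds.
(2) h = 8 lies in [5, 8] — holds.
(3) 5 = 7×0 + 5, so 7 does not divide 5 — does not hold.
(4) n = 18, d = 7; distinct — holds.
(5) d − n = 7 − 18 = -11 — holds.
(6) |18 − 5| = 13 — holds.
(7) min(8, 6) = 6, not 8 — does not hold.
(8) n × d = 18 × 7 = 126, not 123 — does not hold.
(9) j = 5, not > 8; antecedent false, conditional vacuously true — holds.
(10) gcd(5, 6) = 1 — holds.
(11) 5 / 5 = 1, so 5 divides 5 — holds.
(12) n = 18 lies in [15, 20] — holds.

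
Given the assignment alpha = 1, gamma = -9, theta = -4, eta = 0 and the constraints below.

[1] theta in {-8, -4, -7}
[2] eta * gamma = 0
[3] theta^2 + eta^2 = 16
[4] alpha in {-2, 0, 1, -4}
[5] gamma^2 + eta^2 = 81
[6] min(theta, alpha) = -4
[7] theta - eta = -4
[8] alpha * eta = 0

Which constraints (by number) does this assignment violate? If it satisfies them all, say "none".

[1] theta = -4 is in {-8, -4, -7} — holds.
[2] eta * gamma = 0 * (-9) = 0 — holds.
[3] theta^2 + eta^2 = (-4)^2 + 0^2 = 16 + 0 = 16 — holds.
[4] alpha = 1 is in {-2, 0, 1, -4} — holds.
[5] gamma^2 + eta^2 = (-9)^2 + 0^2 = 81 + 0 = 81 — holds.
[6] min(-4, 1) = -4 — holds.
[7] theta - eta = -4 - 0 = -4 — holds.
[8] alpha * eta = 1 * 0 = 0 — holds.

All constraints are satisfied.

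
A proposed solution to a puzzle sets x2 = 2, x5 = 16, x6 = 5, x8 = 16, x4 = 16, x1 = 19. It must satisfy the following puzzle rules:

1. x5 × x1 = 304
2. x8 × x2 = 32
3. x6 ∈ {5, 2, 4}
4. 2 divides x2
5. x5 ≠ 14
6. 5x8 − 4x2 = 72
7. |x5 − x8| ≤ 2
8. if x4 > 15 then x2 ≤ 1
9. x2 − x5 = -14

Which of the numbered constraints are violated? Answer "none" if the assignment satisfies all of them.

No — constraint 8 is not satisfied.

1. x5 × x1 = 16 × 19 = 304  holds
2. x8 × x2 = 16 × 2 = 32  holds
3. x6 = 5 is in {5, 2, 4}  holds
4. 2 / 2 = 1, so 2 divides 2  holds
5. x5 = 16, and 16 ≠ 14  holds
6. 5x8 − 4x2 = 5(16) − 4(2) = 72  holds
7. |16 − 16| = 0; 0 ≤ 2  holds
8. x4 = 16 > 15, so we need x2 ≤ 1; but x2 = 2 > 1  fails
9. x2 − x5 = 2 − 16 = -14  holds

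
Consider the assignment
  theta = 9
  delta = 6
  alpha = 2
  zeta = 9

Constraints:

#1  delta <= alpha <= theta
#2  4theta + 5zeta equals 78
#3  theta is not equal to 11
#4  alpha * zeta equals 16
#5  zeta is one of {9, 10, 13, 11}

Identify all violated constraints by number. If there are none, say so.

#1 values 6, 2, 9; delta = 6 is not <= alpha = 2  ✗
#2 4theta + 5zeta = 4(9) + 5(9) = 81, not 78  ✗
#3 theta = 9, and 9 ≠ 11  ✓
#4 alpha * zeta = 2 * 9 = 18, not 16  ✗
#5 zeta = 9 is in {9, 10, 13, 11}  ✓

Violated: 1, 2, and 4.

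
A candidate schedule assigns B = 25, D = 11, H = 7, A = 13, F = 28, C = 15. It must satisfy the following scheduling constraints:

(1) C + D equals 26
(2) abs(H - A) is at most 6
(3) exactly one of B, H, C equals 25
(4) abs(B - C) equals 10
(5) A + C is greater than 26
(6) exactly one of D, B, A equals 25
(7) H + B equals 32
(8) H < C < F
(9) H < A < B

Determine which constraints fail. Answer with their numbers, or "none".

(1) C + D = 15 + 11 = 26 — holds.
(2) abs(7 - 13) = 6; 6 ≤ 6 — holds.
(3) B=25, H=7, C=15; 1 of them equals 25 — holds.
(4) abs(25 - 15) = 10 — holds.
(5) A + C = 13 + 15 = 28; 28 > 26 — holds.
(6) D=11, B=25, A=13; 1 of them equals 25 — holds.
(7) H + B = 7 + 25 = 32 — holds.
(8) values 7 < 15 < 28 — holds.
(9) values 7 < 13 < 25 — holds.

None — every constraint holds.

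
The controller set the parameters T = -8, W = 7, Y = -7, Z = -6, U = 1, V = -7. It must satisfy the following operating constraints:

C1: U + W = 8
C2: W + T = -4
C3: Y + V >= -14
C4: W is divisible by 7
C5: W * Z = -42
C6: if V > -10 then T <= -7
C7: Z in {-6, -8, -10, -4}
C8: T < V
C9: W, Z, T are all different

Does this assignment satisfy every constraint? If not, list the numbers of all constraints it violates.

Constraint 2 is violated.

C1: U + W = 1 + 7 = 8  ✔
C2: W + T = 7 + (-8) = -1, not -4  ✘
C3: Y + V = -7 + (-7) = -14; -14 ≥ -14  ✔
C4: 7 / 7 = 1, so 7 divides 7  ✔
C5: W * Z = 7 * (-6) = -42  ✔
C6: V = -7 > -10, so we need T ≤ -7; T = -8 ≤ -7  ✔
C7: Z = -6 is in {-6, -8, -10, -4}  ✔
C8: T = -8, V = -7; -8 < -7  ✔
C9: values 7, -6, -8 are pairwise distinct  ✔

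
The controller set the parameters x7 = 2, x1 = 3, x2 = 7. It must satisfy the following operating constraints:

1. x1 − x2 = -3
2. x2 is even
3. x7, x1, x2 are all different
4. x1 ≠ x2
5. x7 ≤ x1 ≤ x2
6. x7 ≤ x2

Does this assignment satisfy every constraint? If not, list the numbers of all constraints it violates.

1. x1 − x2 = 3 − 7 = -4, not -3  no
2. x2 = 7 is odd  no
3. values 2, 3, 7 are pairwise distinct  yes
4. x1 = 3, x2 = 7; distinct  yes
5. values 2 ≤ 3 ≤ 7  yes
6. x7 = 2, x2 = 7; 2 ≤ 7  yes

No — constraints 1 and 2 are not satisfied.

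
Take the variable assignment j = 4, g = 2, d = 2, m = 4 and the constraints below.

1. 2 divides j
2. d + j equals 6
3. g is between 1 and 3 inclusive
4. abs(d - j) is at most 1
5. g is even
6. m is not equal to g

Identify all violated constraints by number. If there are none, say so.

1. 4 / 2 = 2, so 2 divides 4  ✔
2. d + j = 2 + 4 = 6  ✔
3. g = 2 lies in [1, 3]  ✔
4. abs(2 - 4) = 2; 2 > 1, exceeds bound 1  ✘
5. g = 2 is even  ✔
6. m = 4, g = 2; distinct  ✔

No — constraint 4 is not satisfied.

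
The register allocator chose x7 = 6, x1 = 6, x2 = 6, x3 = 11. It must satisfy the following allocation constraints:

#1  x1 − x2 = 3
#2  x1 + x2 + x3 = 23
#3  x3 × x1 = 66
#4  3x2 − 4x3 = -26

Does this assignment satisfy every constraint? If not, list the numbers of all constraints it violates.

#1 x1 − x2 = 6 − 6 = 0, not 3  false
#2 x1 + x2 + x3 = 6 + 6 + 11 = 23  true
#3 x3 × x1 = 11 × 6 = 66  true
#4 3x2 − 4x3 = 3(6) − 4(11) = -26  true

The assignment fails constraint 1.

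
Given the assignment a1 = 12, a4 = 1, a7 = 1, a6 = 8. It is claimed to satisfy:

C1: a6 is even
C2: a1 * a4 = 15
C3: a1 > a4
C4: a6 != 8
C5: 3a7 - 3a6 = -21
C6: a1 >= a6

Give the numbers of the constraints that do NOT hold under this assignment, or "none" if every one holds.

Constraints 2 and 4 are violated.

C1: a6 = 8 is even — holds.
C2: a1 * a4 = 12 * 1 = 12, not 15 — does not hold.
C3: a1 = 12, a4 = 1; 12 > 1 — holds.
C4: a6 = 8, but 8 is required to differ — does not hold.
C5: 3a7 - 3a6 = 3(1) - 3(8) = -21 — holds.
C6: a1 = 12, a6 = 8; 12 ≥ 8 — holds.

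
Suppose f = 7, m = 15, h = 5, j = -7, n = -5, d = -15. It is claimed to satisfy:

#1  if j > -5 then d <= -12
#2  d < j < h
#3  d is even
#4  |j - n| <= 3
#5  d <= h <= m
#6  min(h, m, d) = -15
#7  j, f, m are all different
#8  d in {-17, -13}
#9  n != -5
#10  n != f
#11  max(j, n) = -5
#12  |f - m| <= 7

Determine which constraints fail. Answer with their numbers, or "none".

#1 j = -7, not > -5; antecedent false, conditional vacuously true — satisfied.
#2 values -15 < -7 < 5 — satisfied.
#3 d = -15 is odd — violated.
#4 |-7 - (-5)| = 2; 2 ≤ 3 — satisfied.
#5 values -15 <= 5 <= 15 — satisfied.
#6 min(5, 15, -15) = -15 — satisfied.
#7 values -7, 7, 15 are pairwise distinct — satisfied.
#8 d = -15 is not in {-17, -13} — violated.
#9 n = -5, but -5 is required to differ — violated.
#10 n = -5, f = 7; distinct — satisfied.
#11 max(-7, -5) = -5 — satisfied.
#12 |7 - 15| = 8; 8 > 7, exceeds bound 7 — violated.

No — constraints 3, 8, 9, and 12 are not satisfied.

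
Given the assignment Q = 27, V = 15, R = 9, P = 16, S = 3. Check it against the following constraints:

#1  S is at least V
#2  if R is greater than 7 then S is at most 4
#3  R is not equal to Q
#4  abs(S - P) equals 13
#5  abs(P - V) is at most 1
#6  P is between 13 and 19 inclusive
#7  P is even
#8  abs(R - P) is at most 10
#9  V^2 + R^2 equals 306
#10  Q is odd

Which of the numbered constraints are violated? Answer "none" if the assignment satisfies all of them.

No — constraint 1 is not satisfied.

#1 S = 3, V = 15; 3 < 15 (want ≥) — fails.
#2 R = 9 > 7, so we need S ≤ 4; S = 3 ≤ 4 — holds.
#3 R = 9, Q = 27; distinct — holds.
#4 abs(3 - 16) = 13 — holds.
#5 abs(16 - 15) = 1; 1 ≤ 1 — holds.
#6 P = 16 lies in [13, 19] — holds.
#7 P = 16 is even — holds.
#8 abs(9 - 16) = 7; 7 ≤ 10 — holds.
#9 V^2 + R^2 = 15^2 + 9^2 = 225 + 81 = 306 — holds.
#10 Q = 27 is odd — holds.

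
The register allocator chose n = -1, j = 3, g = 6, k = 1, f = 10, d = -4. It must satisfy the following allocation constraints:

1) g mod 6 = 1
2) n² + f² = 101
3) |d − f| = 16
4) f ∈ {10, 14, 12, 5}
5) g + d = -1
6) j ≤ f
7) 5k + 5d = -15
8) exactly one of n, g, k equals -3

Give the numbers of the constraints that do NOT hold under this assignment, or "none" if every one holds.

1) 6 mod 6 = 0, not 1 — fails.
2) n² + f² = (-1)² + 10² = 1 + 100 = 101 — holds.
3) |-4 − 10| = 14, not 16 — fails.
4) f = 10 is in {10, 14, 12, 5} — holds.
5) g + d = 6 + (-4) = 2, not -1 — fails.
6) j = 3, f = 10; 3 ≤ 10 — holds.
7) 5k + 5d = 5(1) + 5(-4) = -15 — holds.
8) n=-1, g=6, k=1; 0 of them equal -3, not exactly one — fails.

No — constraints 1, 3, 5, and 8 are not satisfied.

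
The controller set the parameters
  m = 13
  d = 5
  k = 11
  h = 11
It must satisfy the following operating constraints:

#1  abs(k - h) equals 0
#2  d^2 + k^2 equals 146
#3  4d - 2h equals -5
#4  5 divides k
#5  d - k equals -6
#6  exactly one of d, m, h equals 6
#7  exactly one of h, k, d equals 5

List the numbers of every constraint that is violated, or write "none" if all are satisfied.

#1 abs(11 - 11) = 0  yes
#2 d^2 + k^2 = 5^2 + 11^2 = 25 + 121 = 146  yes
#3 4d - 2h = 4(5) - 2(11) = -2, not -5  no
#4 11 = 5*2 + 1, so 5 does not divide 11  no
#5 d - k = 5 - 11 = -6  yes
#6 d=5, m=13, h=11; 0 of them equal 6, not exactly one  no
#7 h=11, k=11, d=5; 1 of them equals 5  yes

Constraints 3, 4, and 6 do not hold.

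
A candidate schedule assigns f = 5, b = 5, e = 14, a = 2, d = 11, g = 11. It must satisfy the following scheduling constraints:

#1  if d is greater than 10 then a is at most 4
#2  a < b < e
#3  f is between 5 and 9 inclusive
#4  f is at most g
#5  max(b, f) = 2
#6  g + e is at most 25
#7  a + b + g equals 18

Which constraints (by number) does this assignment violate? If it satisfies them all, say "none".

No — constraint 5 is not satisfied.

#1 d = 11 > 10, so we need a ≤ 4; a = 2 ≤ 4  OK
#2 values 2 < 5 < 14  OK
#3 f = 5 lies in [5, 9]  OK
#4 f = 5, g = 11; 5 ≤ 11  OK
#5 max(5, 5) = 5, not 2  FAIL
#6 g + e = 11 + 14 = 25; 25 ≤ 25  OK
#7 a + b + g = 2 + 5 + 11 = 18  OK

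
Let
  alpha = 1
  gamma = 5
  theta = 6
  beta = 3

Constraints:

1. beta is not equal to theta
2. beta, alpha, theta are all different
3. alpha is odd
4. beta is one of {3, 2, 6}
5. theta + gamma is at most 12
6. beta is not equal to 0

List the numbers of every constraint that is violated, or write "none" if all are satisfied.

1. beta = 3, theta = 6; distinct — OK.
2. values 3, 1, 6 are pairwise distinct — OK.
3. alpha = 1 is odd — OK.
4. beta = 3 is in {3, 2, 6} — OK.
5. theta + gamma = 6 + 5 = 11; 11 ≤ 12 — OK.
6. beta = 3, and 3 ≠ 0 — OK.

No violations.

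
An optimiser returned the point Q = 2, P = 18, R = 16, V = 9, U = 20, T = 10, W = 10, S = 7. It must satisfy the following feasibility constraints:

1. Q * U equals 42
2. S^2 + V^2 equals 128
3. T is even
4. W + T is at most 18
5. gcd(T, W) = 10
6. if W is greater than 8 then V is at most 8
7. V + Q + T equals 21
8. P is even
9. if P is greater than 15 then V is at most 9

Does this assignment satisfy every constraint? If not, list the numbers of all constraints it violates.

1. Q * U = 2 * 20 = 40, not 42  no
2. S^2 + V^2 = 7^2 + 9^2 = 49 + 81 = 130, not 128  no
3. T = 10 is even  yes
4. W + T = 10 + 10 = 20; 20 > 18, bound 18 not met  no
5. gcd(10, 10) = 10  yes
6. W = 10 > 8, so we need V ≤ 8; but V = 9 > 8  no
7. V + Q + T = 9 + 2 + 10 = 21  yes
8. P = 18 is even  yes
9. P = 18 > 15, so we need V ≤ 9; V = 9 ≤ 9  yes

The assignment fails constraints 1, 2, 4, and 6.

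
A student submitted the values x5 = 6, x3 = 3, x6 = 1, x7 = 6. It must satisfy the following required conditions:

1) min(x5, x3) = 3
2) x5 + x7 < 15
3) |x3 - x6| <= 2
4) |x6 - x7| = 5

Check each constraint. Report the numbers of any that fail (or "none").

No violations.

1) min(6, 3) = 3 — holds.
2) x5 + x7 = 6 + 6 = 12; 12 < 15 — holds.
3) |3 - 1| = 2; 2 ≤ 2 — holds.
4) |1 - 6| = 5 — holds.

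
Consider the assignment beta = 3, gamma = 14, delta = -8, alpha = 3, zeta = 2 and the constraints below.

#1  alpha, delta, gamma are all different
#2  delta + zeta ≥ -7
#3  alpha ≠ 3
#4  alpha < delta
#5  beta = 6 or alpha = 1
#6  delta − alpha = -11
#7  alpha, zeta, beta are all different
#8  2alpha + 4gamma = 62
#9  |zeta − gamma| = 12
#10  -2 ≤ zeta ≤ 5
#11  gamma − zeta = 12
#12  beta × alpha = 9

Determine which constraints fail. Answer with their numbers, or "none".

Constraints 3, 4, 5, and 7 do not hold.

#1 values 3, -8, 14 are pairwise distinct — satisfied.
#2 delta + zeta = -8 + 2 = -6; -6 ≥ -7 — satisfied.
#3 alpha = 3, but 3 is required to differ — violated.
#4 alpha = 3, delta = -8; 3 ≥ -8 (want <) — violated.
#5 beta = 3 ≠ 6 and alpha = 3 ≠ 1; both disjuncts false — violated.
#6 delta − alpha = -8 − 3 = -11 — satisfied.
#7 alpha = beta = 3, not all different — violated.
#8 2alpha + 4gamma = 2(3) + 4(14) = 62 — satisfied.
#9 |2 − 14| = 12 — satisfied.
#10 zeta = 2 lies in [-2, 5] — satisfied.
#11 gamma − zeta = 14 − 2 = 12 — satisfied.
#12 beta × alpha = 3 × 3 = 9 — satisfied.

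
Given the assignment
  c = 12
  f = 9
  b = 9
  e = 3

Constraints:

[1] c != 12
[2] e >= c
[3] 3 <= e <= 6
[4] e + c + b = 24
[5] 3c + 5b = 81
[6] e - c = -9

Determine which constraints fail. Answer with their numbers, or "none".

The assignment fails constraints 1 and 2.

[1] c = 12, but 12 is required to differ — does not hold.
[2] e = 3, c = 12; 3 < 12 (want ≥) — does not hold.
[3] e = 3 lies in [3, 6] — holds.
[4] e + c + b = 3 + 12 + 9 = 24 — holds.
[5] 3c + 5b = 3(12) + 5(9) = 81 — holds.
[6] e - c = 3 - 12 = -9 — holds.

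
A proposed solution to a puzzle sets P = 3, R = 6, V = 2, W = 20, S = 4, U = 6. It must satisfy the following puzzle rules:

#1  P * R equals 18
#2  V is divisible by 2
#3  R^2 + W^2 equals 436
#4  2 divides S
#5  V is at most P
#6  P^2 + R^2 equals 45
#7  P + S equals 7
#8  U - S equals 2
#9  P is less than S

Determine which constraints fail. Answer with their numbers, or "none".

No violations.

#1 P * R = 3 * 6 = 18  holds
#2 2 / 2 = 1, so 2 divides 2  holds
#3 R^2 + W^2 = 6^2 + 20^2 = 36 + 400 = 436  holds
#4 4 / 2 = 2, so 2 divides 4  holds
#5 V = 2, P = 3; 2 ≤ 3  holds
#6 P^2 + R^2 = 3^2 + 6^2 = 9 + 36 = 45  holds
#7 P + S = 3 + 4 = 7  holds
#8 U - S = 6 - 4 = 2  holds
#9 P = 3, S = 4; 3 < 4  holds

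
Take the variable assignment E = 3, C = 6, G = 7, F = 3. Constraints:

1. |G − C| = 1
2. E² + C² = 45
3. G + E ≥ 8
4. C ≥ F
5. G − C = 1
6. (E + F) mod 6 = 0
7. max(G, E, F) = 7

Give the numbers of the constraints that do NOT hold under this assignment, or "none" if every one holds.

The assignment satisfies every constraint.

1. |7 − 6| = 1  true
2. E² + C² = 3² + 6² = 9 + 36 = 45  true
3. G + E = 7 + 3 = 10; 10 ≥ 8  true
4. C = 6, F = 3; 6 ≥ 3  true
5. G − C = 7 − 6 = 1  true
6. E + F = 6; 6 mod 6 = 0  true
7. max(7, 3, 3) = 7  true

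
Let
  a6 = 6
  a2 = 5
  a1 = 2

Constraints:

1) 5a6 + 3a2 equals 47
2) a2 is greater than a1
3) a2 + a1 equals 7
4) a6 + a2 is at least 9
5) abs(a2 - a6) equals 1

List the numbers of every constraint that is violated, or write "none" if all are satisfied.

Constraint 1 does not hold.

1) 5a6 + 3a2 = 5(6) + 3(5) = 45, not 47 — fails.
2) a2 = 5, a1 = 2; 5 > 2 — holds.
3) a2 + a1 = 5 + 2 = 7 — holds.
4) a6 + a2 = 6 + 5 = 11; 11 ≥ 9 — holds.
5) abs(5 - 6) = 1 — holds.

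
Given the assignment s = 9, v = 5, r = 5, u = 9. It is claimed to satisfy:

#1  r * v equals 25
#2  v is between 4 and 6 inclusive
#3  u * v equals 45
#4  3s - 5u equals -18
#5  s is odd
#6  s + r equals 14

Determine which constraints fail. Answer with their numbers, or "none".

The assignment satisfies every constraint.

#1 r * v = 5 * 5 = 25  ✓
#2 v = 5 lies in [4, 6]  ✓
#3 u * v = 9 * 5 = 45  ✓
#4 3s - 5u = 3(9) - 5(9) = -18  ✓
#5 s = 9 is odd  ✓
#6 s + r = 9 + 5 = 14  ✓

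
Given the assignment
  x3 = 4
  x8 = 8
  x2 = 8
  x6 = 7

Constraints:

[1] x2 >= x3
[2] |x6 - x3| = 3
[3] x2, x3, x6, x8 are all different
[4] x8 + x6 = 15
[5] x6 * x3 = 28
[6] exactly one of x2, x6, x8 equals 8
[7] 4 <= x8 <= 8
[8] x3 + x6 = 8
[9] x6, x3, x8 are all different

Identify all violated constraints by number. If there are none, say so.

Constraints 3, 6, and 8 are violated.

[1] x2 = 8, x3 = 4; 8 ≥ 4 — holds.
[2] |7 - 4| = 3 — holds.
[3] x2 = x8 = 8, not all different — does not hold.
[4] x8 + x6 = 8 + 7 = 15 — holds.
[5] x6 * x3 = 7 * 4 = 28 — holds.
[6] x2=8, x6=7, x8=8; 2 of them equal 8, not exactly one — does not hold.
[7] x8 = 8 lies in [4, 8] — holds.
[8] x3 + x6 = 4 + 7 = 11, not 8 — does not hold.
[9] values 7, 4, 8 are pairwise distinct — holds.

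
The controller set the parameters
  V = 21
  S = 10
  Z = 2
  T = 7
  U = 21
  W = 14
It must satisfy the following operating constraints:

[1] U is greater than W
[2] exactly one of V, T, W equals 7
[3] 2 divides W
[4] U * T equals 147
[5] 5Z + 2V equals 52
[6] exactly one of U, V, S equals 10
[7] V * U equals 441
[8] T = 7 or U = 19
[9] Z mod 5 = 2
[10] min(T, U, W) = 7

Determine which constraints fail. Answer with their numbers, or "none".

None — every constraint holds.

[1] U = 21, W = 14; 21 > 14 — holds.
[2] V=21, T=7, W=14; 1 of them equals 7 — holds.
[3] 14 / 2 = 7, so 2 divides 14 — holds.
[4] U * T = 21 * 7 = 147 — holds.
[5] 5Z + 2V = 5(2) + 2(21) = 52 — holds.
[6] U=21, V=21, S=10; 1 of them equals 10 — holds.
[7] V * U = 21 * 21 = 441 — holds.
[8] T = 7 = 7 (first disjunct) — holds.
[9] 2 mod 5 = 2 — holds.
[10] min(7, 21, 14) = 7 — holds.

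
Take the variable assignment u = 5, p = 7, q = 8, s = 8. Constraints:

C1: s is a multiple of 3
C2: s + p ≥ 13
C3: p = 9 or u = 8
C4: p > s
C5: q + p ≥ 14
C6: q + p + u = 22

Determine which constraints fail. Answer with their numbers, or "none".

No — constraints 1, 3, 4, 6 are not satisfied.

C1: 8 = 3×2 + 2, so 3 does not divide 8 — fails.
C2: s + p = 8 + 7 = 15; 15 ≥ 13 — holds.
C3: p = 7 ≠ 9 and u = 5 ≠ 8; both disjuncts false — fails.
C4: p = 7, s = 8; 7 ≤ 8 (want >) — fails.
C5: q + p = 8 + 7 = 15; 15 ≥ 14 — holds.
C6: q + p + u = 8 + 7 + 5 = 20, not 22 — fails.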